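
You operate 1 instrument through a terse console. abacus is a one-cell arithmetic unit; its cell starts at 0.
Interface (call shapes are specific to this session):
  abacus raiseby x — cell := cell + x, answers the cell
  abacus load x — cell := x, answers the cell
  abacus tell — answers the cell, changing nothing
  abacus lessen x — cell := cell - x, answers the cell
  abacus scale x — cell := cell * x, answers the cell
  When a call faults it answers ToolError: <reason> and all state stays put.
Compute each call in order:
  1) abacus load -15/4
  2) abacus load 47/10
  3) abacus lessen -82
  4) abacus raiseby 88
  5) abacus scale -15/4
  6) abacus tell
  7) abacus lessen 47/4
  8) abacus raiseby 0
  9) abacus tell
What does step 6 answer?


==> abacus load(x→-15/4)
<== -15/4
==> abacus load(x→47/10)
<== 47/10
==> abacus lessen(x→-82)
<== 867/10
==> abacus raiseby(x→88)
<== 1747/10
==> abacus scale(x→-15/4)
<== -5241/8
==> abacus tell()
<== -5241/8
==> abacus lessen(x→47/4)
<== -5335/8
==> abacus raiseby(x→0)
<== -5335/8
==> abacus tell()
<== -5335/8

Answer: -5241/8


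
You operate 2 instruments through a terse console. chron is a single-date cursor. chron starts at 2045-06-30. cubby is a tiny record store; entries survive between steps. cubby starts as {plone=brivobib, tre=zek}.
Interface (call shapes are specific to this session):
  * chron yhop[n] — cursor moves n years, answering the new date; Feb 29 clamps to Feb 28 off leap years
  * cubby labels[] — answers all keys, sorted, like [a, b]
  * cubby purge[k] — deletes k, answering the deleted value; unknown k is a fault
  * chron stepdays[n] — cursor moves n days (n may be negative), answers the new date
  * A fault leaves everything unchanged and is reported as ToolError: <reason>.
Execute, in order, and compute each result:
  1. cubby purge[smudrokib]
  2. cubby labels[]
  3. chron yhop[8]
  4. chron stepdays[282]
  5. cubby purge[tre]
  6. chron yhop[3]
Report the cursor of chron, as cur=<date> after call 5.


Answer: cur=2054-04-08

Derivation:
// cubby purge(smudrokib) ~> ToolError: no such key smudrokib
// cubby labels() ~> [plone, tre]
// chron yhop(8) ~> 2053-06-30
// chron stepdays(282) ~> 2054-04-08
// cubby purge(tre) ~> zek
// chron yhop(3) ~> 2057-04-08


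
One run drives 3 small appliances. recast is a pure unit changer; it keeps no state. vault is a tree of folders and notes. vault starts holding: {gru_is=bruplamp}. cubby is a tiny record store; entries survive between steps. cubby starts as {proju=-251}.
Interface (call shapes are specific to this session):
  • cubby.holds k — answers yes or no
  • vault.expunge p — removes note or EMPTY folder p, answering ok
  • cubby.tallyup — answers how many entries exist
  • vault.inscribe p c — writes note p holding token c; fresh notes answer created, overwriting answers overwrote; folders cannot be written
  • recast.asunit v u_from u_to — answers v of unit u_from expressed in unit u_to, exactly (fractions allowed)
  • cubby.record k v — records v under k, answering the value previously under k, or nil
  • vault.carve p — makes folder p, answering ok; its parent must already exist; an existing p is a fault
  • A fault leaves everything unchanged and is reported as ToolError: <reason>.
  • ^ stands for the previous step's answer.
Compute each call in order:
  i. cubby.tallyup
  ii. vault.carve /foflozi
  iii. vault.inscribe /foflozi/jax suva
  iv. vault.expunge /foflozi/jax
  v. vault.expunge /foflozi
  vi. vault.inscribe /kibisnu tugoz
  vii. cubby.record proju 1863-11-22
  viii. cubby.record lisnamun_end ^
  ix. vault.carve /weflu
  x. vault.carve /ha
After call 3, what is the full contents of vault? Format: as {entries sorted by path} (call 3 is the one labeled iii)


Answer: {foflozi/, foflozi/jax=suva, gru_is=bruplamp}

Derivation:
Do: cubby.tallyup[]
See: 1
Do: vault.carve[/foflozi]
See: ok
Do: vault.inscribe[/foflozi/jax; suva]
See: created
Do: vault.expunge[/foflozi/jax]
See: ok
Do: vault.expunge[/foflozi]
See: ok
Do: vault.inscribe[/kibisnu; tugoz]
See: created
Do: cubby.record[proju; 1863-11-22]
See: -251
Do: cubby.record[lisnamun_end; ^]
See: nil
Do: vault.carve[/weflu]
See: ok
Do: vault.carve[/ha]
See: ok


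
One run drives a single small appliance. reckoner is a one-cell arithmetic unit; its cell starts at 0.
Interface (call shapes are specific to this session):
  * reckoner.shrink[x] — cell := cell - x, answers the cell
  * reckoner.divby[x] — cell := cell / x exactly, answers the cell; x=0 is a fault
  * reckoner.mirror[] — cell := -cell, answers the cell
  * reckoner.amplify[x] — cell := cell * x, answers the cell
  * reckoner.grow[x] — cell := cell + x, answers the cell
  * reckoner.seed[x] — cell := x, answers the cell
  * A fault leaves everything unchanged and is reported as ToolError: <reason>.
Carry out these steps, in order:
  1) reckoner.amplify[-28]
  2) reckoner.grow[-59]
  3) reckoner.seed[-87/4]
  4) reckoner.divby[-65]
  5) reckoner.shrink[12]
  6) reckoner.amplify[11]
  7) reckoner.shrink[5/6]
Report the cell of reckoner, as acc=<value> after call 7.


Answer: acc=-100739/780

Derivation:
Step: amplify[x=-28]
Result: 0
Step: grow[x=-59]
Result: -59
Step: seed[x=-87/4]
Result: -87/4
Step: divby[x=-65]
Result: 87/260
Step: shrink[x=12]
Result: -3033/260
Step: amplify[x=11]
Result: -33363/260
Step: shrink[x=5/6]
Result: -100739/780


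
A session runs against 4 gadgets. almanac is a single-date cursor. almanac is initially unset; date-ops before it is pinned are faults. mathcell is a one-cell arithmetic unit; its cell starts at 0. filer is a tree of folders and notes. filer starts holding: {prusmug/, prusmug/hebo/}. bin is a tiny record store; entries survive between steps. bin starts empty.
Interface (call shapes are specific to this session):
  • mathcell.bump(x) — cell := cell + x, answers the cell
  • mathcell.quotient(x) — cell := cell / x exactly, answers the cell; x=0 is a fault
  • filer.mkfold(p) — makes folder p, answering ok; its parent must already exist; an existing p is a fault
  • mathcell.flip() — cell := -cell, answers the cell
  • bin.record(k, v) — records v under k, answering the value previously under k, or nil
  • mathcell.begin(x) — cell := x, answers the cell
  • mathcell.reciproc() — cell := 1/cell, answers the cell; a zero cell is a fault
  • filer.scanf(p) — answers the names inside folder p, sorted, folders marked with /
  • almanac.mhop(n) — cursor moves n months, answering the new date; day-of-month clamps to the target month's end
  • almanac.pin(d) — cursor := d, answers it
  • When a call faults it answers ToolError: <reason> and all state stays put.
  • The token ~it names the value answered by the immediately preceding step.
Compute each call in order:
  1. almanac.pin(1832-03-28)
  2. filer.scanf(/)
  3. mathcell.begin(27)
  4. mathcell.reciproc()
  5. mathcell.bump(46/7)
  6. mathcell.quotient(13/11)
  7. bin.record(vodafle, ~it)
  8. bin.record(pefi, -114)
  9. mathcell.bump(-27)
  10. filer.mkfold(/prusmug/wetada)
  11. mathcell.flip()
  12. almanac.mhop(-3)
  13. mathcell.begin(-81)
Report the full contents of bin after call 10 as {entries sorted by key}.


Answer: {pefi=-114, vodafle=13739/2457}

Derivation:
I use almanac.pin using d=1832-03-28, and observe 1832-03-28.
I use filer.scanf using p=/, yielding [prusmug/].
Using mathcell.begin using x=27, yielding 27.
I run mathcell.reciproc(), → 1/27.
Calling mathcell.bump using x=46/7, and see 1249/189.
Calling mathcell.quotient using x=13/11, which returns 13739/2457.
Invoking bin.record using k=vodafle, v=~it, — result: nil.
I try bin.record using k=pefi, v=-114, which returns nil.
I run mathcell.bump using x=-27, and see -52600/2457.
Now I run filer.mkfold using p=/prusmug/wetada, and get ok.
Invoking mathcell.flip(), and observe 52600/2457.
Now I run almanac.mhop using n=-3: 1831-12-28.
I invoke mathcell.begin using x=-81, which returns -81.


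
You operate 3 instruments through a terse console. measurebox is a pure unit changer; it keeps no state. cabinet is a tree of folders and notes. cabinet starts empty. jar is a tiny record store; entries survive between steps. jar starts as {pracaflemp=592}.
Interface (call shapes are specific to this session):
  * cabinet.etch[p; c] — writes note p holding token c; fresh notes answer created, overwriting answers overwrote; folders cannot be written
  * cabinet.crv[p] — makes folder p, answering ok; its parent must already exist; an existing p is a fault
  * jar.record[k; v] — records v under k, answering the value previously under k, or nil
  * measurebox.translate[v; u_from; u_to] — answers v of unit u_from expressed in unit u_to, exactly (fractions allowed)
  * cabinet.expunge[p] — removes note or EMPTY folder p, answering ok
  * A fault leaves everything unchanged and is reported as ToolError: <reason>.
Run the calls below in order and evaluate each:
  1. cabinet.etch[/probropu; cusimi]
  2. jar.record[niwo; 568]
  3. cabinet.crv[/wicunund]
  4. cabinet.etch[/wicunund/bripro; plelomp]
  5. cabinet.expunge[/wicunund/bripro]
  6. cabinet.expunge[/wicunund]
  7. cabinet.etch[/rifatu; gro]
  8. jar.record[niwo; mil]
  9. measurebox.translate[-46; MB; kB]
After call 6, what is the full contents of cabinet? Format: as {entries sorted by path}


Answer: {probropu=cusimi}

Derivation:
==> cabinet.etch(/probropu, cusimi)
<== created
==> jar.record(niwo, 568)
<== nil
==> cabinet.crv(/wicunund)
<== ok
==> cabinet.etch(/wicunund/bripro, plelomp)
<== created
==> cabinet.expunge(/wicunund/bripro)
<== ok
==> cabinet.expunge(/wicunund)
<== ok
==> cabinet.etch(/rifatu, gro)
<== created
==> jar.record(niwo, mil)
<== 568
==> measurebox.translate(-46, MB, kB)
<== -46000


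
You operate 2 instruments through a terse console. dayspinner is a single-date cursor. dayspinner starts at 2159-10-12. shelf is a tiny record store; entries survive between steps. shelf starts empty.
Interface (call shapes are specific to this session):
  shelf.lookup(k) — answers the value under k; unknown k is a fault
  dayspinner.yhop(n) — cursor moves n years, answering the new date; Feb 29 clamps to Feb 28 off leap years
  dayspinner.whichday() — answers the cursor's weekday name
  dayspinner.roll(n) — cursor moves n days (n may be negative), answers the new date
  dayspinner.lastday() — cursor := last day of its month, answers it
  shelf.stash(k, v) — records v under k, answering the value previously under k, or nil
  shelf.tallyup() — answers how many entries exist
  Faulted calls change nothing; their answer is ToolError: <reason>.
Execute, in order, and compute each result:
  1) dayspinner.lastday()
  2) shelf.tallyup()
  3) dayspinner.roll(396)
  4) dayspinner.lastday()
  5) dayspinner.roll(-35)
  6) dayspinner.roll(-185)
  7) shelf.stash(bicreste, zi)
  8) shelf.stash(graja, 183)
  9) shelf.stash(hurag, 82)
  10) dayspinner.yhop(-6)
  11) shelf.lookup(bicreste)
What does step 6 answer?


Answer: 2160-04-24

Derivation:
-> dayspinner.lastday()
<- 2159-10-31
-> shelf.tallyup()
<- 0
-> dayspinner.roll(n='396')
<- 2160-11-30
-> dayspinner.lastday()
<- 2160-11-30
-> dayspinner.roll(n='-35')
<- 2160-10-26
-> dayspinner.roll(n='-185')
<- 2160-04-24
-> shelf.stash(k='bicreste', v='zi')
<- nil
-> shelf.stash(k='graja', v='183')
<- nil
-> shelf.stash(k='hurag', v='82')
<- nil
-> dayspinner.yhop(n='-6')
<- 2154-04-24
-> shelf.lookup(k='bicreste')
<- zi


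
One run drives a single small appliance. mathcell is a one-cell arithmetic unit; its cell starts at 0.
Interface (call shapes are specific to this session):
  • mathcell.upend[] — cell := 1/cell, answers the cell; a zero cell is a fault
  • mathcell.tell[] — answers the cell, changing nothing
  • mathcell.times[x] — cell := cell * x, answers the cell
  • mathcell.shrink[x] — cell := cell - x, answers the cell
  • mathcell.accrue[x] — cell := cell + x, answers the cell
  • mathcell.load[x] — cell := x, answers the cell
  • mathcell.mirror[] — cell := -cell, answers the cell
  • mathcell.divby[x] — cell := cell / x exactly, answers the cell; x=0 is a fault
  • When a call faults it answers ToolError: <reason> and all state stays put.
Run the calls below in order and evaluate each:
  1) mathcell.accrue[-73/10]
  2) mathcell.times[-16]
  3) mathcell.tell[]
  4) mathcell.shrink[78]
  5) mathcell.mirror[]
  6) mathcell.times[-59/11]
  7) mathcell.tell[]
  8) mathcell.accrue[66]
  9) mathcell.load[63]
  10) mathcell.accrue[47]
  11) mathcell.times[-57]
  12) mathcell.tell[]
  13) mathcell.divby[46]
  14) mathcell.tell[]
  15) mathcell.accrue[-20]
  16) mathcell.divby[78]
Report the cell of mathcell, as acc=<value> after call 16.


Answer: acc=-3595/1794

Derivation:
Now I run accrue on x=-73/10, and observe -73/10.
Calling times on x=-16, and see 584/5.
Invoking tell(), giving 584/5.
Now I run shrink on x=78, which returns 194/5.
Calling mirror(), yielding -194/5.
Calling times on x=-59/11, which returns 11446/55.
Invoking tell, and observe 11446/55.
Now I run accrue on x=66, and get 15076/55.
I run load on x=63, yielding 63.
Next I call accrue on x=47, → 110.
I run times on x=-57: -6270.
Next I call tell: -6270.
Invoking divby on x=46, giving -3135/23.
I use tell, and see -3135/23.
Calling accrue on x=-20, and see -3595/23.
I call divby on x=78, — result: -3595/1794.


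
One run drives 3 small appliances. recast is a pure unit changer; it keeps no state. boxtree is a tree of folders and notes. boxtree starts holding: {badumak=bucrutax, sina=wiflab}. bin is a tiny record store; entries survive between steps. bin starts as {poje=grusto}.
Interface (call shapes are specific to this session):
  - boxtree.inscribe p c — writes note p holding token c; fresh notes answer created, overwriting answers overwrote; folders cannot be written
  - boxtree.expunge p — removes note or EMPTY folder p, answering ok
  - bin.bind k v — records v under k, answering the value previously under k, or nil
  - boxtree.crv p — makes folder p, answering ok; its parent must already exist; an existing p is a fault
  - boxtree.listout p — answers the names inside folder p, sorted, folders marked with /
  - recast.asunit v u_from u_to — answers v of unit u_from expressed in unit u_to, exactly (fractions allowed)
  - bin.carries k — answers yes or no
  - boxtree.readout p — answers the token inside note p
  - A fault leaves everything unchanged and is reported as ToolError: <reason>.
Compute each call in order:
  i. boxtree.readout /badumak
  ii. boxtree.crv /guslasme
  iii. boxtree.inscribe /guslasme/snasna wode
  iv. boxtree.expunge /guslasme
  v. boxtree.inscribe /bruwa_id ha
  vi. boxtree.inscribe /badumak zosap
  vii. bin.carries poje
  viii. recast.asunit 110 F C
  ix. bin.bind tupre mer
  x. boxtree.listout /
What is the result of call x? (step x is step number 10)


Answer: [badumak, bruwa_id, guslasme/, sina]

Derivation:
! boxtree.readout(p: /badumak) ~> bucrutax
! boxtree.crv(p: /guslasme) ~> ok
! boxtree.inscribe(p: /guslasme/snasna, c: wode) ~> created
! boxtree.expunge(p: /guslasme) ~> ToolError: not empty
! boxtree.inscribe(p: /bruwa_id, c: ha) ~> created
! boxtree.inscribe(p: /badumak, c: zosap) ~> overwrote
! bin.carries(k: poje) ~> yes
! recast.asunit(v: 110, u_from: F, u_to: C) ~> 130/3
! bin.bind(k: tupre, v: mer) ~> nil
! boxtree.listout(p: /) ~> [badumak, bruwa_id, guslasme/, sina]


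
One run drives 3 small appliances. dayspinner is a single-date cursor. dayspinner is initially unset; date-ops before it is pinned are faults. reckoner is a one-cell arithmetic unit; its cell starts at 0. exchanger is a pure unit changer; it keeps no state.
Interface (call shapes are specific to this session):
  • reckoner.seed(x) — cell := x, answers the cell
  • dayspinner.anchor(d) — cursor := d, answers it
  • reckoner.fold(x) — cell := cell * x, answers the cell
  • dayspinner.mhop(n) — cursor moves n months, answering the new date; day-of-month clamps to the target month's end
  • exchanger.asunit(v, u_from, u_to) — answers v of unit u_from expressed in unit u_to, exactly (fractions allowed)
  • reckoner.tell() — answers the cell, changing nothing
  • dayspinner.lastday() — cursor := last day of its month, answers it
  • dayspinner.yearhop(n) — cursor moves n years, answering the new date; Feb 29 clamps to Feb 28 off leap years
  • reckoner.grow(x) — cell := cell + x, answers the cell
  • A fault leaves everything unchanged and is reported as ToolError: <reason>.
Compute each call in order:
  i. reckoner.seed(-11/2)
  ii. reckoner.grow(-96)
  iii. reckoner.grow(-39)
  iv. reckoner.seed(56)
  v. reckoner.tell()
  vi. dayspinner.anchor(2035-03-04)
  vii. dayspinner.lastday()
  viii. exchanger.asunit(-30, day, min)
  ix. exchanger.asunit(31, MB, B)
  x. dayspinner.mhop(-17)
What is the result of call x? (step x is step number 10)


==> reckoner.seed(x=-11/2)
<== -11/2
==> reckoner.grow(x=-96)
<== -203/2
==> reckoner.grow(x=-39)
<== -281/2
==> reckoner.seed(x=56)
<== 56
==> reckoner.tell()
<== 56
==> dayspinner.anchor(d=2035-03-04)
<== 2035-03-04
==> dayspinner.lastday()
<== 2035-03-31
==> exchanger.asunit(v=-30, u_from=day, u_to=min)
<== -43200
==> exchanger.asunit(v=31, u_from=MB, u_to=B)
<== 31000000
==> dayspinner.mhop(n=-17)
<== 2033-10-31

Answer: 2033-10-31


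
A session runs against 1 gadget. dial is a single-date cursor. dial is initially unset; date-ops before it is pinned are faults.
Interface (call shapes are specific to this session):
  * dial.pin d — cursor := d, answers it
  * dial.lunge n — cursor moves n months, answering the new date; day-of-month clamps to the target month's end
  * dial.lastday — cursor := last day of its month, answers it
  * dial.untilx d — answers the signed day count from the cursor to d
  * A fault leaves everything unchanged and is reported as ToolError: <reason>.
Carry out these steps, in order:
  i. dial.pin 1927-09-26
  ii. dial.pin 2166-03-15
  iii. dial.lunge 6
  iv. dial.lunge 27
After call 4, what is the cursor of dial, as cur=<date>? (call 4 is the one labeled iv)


Answer: cur=2168-12-15

Derivation:
$ dial.pin d=1927-09-26
= 1927-09-26
$ dial.pin d=2166-03-15
= 2166-03-15
$ dial.lunge n=6
= 2166-09-15
$ dial.lunge n=27
= 2168-12-15


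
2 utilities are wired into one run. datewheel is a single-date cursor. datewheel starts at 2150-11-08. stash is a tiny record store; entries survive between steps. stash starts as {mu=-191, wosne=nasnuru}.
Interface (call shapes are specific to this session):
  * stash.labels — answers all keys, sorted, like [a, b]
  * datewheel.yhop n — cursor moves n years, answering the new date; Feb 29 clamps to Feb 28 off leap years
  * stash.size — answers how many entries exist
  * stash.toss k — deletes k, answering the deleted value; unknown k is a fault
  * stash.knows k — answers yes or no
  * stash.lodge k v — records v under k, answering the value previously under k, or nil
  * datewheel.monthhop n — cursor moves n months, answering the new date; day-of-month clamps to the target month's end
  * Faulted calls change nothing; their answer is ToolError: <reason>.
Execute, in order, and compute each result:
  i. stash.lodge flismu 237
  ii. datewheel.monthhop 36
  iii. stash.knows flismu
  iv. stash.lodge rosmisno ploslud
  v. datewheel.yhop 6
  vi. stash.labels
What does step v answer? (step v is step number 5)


> stash.lodge k→flismu v→237
= nil
> datewheel.monthhop n→36
= 2153-11-08
> stash.knows k→flismu
= yes
> stash.lodge k→rosmisno v→ploslud
= nil
> datewheel.yhop n→6
= 2159-11-08
> stash.labels
= [flismu, mu, rosmisno, wosne]

Answer: 2159-11-08


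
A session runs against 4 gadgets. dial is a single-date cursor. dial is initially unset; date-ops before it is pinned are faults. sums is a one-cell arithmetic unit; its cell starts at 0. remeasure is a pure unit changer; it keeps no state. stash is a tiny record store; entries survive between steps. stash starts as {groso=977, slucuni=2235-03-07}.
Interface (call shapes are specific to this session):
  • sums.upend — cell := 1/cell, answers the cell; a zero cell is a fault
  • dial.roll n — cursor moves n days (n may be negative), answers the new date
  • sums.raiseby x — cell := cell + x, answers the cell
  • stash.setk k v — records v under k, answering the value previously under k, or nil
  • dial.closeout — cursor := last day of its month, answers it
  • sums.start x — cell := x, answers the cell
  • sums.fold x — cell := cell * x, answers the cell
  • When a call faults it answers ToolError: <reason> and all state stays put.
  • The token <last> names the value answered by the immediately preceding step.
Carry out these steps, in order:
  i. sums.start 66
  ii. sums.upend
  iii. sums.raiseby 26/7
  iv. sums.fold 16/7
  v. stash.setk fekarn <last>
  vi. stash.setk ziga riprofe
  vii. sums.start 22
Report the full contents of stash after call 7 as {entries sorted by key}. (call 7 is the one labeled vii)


% start(x='66') -> 66
% upend() -> 1/66
% raiseby(x='26/7') -> 1723/462
% fold(x='16/7') -> 13784/1617
% setk(k='fekarn', v='<last>') -> nil
% setk(k='ziga', v='riprofe') -> nil
% start(x='22') -> 22

Answer: {fekarn=13784/1617, groso=977, slucuni=2235-03-07, ziga=riprofe}


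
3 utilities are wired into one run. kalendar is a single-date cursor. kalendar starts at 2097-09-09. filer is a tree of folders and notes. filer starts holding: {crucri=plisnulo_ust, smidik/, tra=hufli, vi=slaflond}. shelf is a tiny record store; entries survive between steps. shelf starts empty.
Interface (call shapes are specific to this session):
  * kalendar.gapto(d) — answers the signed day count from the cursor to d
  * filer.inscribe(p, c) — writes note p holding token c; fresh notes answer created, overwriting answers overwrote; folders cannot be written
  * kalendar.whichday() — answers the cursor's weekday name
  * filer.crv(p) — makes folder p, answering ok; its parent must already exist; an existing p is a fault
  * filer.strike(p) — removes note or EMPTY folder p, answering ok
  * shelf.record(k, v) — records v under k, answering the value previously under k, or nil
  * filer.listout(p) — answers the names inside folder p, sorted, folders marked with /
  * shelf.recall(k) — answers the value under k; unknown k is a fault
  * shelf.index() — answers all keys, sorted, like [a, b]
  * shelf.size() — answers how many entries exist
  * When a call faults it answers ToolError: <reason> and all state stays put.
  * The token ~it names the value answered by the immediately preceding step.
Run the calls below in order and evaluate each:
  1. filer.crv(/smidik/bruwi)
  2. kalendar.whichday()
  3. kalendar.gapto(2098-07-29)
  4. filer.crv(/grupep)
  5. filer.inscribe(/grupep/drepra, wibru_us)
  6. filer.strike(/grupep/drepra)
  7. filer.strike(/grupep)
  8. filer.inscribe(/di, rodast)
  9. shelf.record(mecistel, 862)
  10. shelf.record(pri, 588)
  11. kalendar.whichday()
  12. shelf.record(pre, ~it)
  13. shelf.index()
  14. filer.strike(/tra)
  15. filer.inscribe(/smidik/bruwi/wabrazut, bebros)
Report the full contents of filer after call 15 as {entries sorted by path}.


I run filer.crv with p: /smidik/bruwi, and see ok.
Then kalendar.whichday, giving Monday.
Invoking kalendar.gapto with d: 2098-07-29: 323.
I invoke filer.crv with p: /grupep, and observe ok.
I use filer.inscribe with p: /grupep/drepra, c: wibru_us, and get created.
Now I run filer.strike with p: /grupep/drepra, giving ok.
I run filer.strike with p: /grupep: ok.
I invoke filer.inscribe with p: /di, c: rodast, and observe created.
Invoking shelf.record with k: mecistel, v: 862, and observe nil.
Invoking shelf.record with k: pri, v: 588, giving nil.
I use kalendar.whichday(), and see Monday.
I run shelf.record with k: pre, v: ~it, giving nil.
I run shelf.index(), which returns [mecistel, pre, pri].
I run filer.strike with p: /tra, and observe ok.
Invoking filer.inscribe with p: /smidik/bruwi/wabrazut, c: bebros, giving created.

Answer: {crucri=plisnulo_ust, di=rodast, smidik/, smidik/bruwi/, smidik/bruwi/wabrazut=bebros, vi=slaflond}


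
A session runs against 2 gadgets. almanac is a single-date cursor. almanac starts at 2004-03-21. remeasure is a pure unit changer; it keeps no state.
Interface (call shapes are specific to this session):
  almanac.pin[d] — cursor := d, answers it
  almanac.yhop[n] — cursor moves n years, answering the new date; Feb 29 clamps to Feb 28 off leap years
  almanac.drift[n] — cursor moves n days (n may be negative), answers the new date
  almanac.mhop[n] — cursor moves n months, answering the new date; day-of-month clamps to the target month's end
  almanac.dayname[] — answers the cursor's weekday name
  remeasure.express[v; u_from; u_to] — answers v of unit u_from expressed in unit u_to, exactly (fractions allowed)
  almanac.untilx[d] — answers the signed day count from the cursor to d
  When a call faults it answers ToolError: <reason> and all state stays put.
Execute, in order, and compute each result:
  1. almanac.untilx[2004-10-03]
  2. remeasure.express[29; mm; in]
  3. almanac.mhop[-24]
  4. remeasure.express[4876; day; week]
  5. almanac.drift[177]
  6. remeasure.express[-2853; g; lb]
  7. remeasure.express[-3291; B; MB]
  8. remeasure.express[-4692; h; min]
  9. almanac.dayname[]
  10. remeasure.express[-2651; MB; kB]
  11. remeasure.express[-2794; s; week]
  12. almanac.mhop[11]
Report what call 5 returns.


Answer: 2002-09-14

Derivation:
→ almanac.untilx(d='2004-10-03')
← 196
→ remeasure.express(v='29', u_from='mm', u_to='in')
← 145/127
→ almanac.mhop(n='-24')
← 2002-03-21
→ remeasure.express(v='4876', u_from='day', u_to='week')
← 4876/7
→ almanac.drift(n='177')
← 2002-09-14
→ remeasure.express(v='-2853', u_from='g', u_to='lb')
← -285300000/45359237
→ remeasure.express(v='-3291', u_from='B', u_to='MB')
← -3291/1000000
→ remeasure.express(v='-4692', u_from='h', u_to='min')
← -281520
→ almanac.dayname()
← Saturday
→ remeasure.express(v='-2651', u_from='MB', u_to='kB')
← -2651000
→ remeasure.express(v='-2794', u_from='s', u_to='week')
← -1397/302400
→ almanac.mhop(n='11')
← 2003-08-14


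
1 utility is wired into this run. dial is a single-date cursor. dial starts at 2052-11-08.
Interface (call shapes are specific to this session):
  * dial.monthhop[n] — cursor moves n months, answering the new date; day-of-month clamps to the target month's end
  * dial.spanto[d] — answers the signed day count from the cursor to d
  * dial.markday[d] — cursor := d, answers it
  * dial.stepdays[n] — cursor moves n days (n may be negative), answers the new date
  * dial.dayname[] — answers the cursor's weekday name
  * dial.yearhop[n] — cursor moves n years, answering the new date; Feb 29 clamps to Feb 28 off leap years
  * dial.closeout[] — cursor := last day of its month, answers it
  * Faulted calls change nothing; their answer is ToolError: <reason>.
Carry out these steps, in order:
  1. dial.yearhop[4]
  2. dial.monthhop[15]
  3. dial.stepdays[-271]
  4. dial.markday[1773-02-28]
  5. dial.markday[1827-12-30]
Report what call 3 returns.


Answer: 2057-05-13

Derivation:
>> yearhop(n='4')
<< 2056-11-08
>> monthhop(n='15')
<< 2058-02-08
>> stepdays(n='-271')
<< 2057-05-13
>> markday(d='1773-02-28')
<< 1773-02-28
>> markday(d='1827-12-30')
<< 1827-12-30


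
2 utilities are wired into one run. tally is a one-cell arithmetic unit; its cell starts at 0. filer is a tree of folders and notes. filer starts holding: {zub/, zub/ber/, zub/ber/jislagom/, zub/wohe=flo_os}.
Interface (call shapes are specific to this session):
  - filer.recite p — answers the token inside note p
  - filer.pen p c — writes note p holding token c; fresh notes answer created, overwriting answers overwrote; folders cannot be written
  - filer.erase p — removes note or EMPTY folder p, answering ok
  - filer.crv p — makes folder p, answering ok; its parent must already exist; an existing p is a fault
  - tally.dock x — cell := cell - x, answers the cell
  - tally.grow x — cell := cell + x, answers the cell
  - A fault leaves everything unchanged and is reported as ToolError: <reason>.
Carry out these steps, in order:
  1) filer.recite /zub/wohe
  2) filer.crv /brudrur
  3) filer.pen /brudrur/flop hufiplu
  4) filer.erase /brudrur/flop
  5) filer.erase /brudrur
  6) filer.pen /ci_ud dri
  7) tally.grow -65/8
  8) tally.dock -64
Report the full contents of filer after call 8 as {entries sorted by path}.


·→ filer.recite(p→/zub/wohe)
·← flo_os
·→ filer.crv(p→/brudrur)
·← ok
·→ filer.pen(p→/brudrur/flop, c→hufiplu)
·← created
·→ filer.erase(p→/brudrur/flop)
·← ok
·→ filer.erase(p→/brudrur)
·← ok
·→ filer.pen(p→/ci_ud, c→dri)
·← created
·→ tally.grow(x→-65/8)
·← -65/8
·→ tally.dock(x→-64)
·← 447/8

Answer: {ci_ud=dri, zub/, zub/ber/, zub/ber/jislagom/, zub/wohe=flo_os}


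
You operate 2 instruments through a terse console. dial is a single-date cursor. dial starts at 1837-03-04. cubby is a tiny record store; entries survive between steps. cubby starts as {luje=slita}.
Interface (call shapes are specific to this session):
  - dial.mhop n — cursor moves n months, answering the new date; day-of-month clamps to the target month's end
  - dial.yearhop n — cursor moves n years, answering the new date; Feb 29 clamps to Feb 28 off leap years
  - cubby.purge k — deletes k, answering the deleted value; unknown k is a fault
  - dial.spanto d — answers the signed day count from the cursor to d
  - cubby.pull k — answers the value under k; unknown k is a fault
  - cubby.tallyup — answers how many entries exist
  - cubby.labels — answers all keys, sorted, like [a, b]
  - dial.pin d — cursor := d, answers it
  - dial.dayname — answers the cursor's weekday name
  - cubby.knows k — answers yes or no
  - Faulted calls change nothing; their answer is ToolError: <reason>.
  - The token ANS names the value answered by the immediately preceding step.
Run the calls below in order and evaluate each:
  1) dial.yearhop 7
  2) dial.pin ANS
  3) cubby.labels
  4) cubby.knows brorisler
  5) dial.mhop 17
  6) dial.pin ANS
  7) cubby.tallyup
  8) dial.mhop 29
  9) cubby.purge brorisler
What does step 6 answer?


Next I call dial.yearhop passing n: 7, giving 1844-03-04.
Using dial.pin passing d: ANS: 1844-03-04.
I run cubby.labels(), and get [luje].
Using cubby.knows passing k: brorisler, which returns no.
I run dial.mhop passing n: 17, giving 1845-08-04.
I invoke dial.pin passing d: ANS, yielding 1845-08-04.
Now I run cubby.tallyup, and get 1.
I run dial.mhop passing n: 29, and observe 1848-01-04.
I call cubby.purge passing k: brorisler, and observe ToolError: no such key brorisler.

Answer: 1845-08-04


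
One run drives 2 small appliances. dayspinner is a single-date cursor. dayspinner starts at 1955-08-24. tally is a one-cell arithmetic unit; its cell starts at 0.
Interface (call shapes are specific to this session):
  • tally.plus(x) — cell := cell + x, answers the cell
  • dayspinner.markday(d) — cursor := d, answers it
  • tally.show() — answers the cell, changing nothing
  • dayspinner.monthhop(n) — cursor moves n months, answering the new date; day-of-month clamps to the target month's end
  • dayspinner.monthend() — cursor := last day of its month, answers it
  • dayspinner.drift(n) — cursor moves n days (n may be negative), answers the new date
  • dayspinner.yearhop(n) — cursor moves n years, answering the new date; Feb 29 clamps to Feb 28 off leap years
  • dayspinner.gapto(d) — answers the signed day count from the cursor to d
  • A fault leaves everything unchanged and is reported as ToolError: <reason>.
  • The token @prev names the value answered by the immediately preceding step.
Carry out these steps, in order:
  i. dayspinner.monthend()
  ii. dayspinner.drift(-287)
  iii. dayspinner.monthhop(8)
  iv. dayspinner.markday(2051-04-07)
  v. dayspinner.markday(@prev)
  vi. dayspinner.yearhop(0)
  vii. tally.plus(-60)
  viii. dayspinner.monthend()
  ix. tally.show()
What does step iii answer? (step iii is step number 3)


Calling dayspinner.monthend, and observe 1955-08-31.
Invoking dayspinner.drift passing n='-287', yielding 1954-11-17.
I run dayspinner.monthhop passing n='8', → 1955-07-17.
Then dayspinner.markday passing d='2051-04-07', — result: 2051-04-07.
Next I call dayspinner.markday passing d='@prev', → 2051-04-07.
Invoking dayspinner.yearhop passing n='0', and get 2051-04-07.
I try tally.plus passing x='-60', and get -60.
I invoke dayspinner.monthend(), which returns 2051-04-30.
Invoking tally.show: -60.

Answer: 1955-07-17


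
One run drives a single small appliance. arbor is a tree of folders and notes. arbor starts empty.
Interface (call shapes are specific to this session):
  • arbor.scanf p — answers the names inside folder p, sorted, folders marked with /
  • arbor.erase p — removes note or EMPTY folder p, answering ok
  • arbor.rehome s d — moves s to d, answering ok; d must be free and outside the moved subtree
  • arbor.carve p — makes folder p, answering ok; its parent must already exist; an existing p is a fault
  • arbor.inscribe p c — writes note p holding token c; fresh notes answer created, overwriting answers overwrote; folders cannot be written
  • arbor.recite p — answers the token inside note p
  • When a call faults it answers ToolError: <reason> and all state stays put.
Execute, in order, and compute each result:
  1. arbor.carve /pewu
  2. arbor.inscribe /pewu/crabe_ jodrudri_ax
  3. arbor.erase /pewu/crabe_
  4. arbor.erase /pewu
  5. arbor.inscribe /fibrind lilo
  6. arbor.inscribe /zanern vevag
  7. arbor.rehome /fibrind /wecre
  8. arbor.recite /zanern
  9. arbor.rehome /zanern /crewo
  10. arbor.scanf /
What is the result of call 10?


Answer: [crewo, wecre]

Derivation:
-> arbor.carve(p→/pewu)
<- ok
-> arbor.inscribe(p→/pewu/crabe_, c→jodrudri_ax)
<- created
-> arbor.erase(p→/pewu/crabe_)
<- ok
-> arbor.erase(p→/pewu)
<- ok
-> arbor.inscribe(p→/fibrind, c→lilo)
<- created
-> arbor.inscribe(p→/zanern, c→vevag)
<- created
-> arbor.rehome(s→/fibrind, d→/wecre)
<- ok
-> arbor.recite(p→/zanern)
<- vevag
-> arbor.rehome(s→/zanern, d→/crewo)
<- ok
-> arbor.scanf(p→/)
<- [crewo, wecre]


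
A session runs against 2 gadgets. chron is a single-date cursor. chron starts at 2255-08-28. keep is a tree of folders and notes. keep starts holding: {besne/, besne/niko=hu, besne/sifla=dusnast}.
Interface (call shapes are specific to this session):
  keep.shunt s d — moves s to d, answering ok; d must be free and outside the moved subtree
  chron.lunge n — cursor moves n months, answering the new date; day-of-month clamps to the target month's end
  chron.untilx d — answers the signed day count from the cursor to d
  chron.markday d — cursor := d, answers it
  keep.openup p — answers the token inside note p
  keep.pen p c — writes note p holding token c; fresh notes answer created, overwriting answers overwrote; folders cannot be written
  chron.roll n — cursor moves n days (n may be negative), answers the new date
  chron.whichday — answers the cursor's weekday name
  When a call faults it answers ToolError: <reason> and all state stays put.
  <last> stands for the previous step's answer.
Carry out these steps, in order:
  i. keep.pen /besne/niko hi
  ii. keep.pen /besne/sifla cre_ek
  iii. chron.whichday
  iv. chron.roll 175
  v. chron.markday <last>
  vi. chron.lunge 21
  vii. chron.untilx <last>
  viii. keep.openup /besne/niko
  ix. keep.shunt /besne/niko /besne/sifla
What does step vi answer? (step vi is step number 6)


Answer: 2257-11-19

Derivation:
·→ keep.pen(p=/besne/niko, c=hi)
·← overwrote
·→ keep.pen(p=/besne/sifla, c=cre_ek)
·← overwrote
·→ chron.whichday()
·← Tuesday
·→ chron.roll(n=175)
·← 2256-02-19
·→ chron.markday(d=<last>)
·← 2256-02-19
·→ chron.lunge(n=21)
·← 2257-11-19
·→ chron.untilx(d=<last>)
·← 0
·→ keep.openup(p=/besne/niko)
·← hi
·→ keep.shunt(s=/besne/niko, d=/besne/sifla)
·← ToolError: exists


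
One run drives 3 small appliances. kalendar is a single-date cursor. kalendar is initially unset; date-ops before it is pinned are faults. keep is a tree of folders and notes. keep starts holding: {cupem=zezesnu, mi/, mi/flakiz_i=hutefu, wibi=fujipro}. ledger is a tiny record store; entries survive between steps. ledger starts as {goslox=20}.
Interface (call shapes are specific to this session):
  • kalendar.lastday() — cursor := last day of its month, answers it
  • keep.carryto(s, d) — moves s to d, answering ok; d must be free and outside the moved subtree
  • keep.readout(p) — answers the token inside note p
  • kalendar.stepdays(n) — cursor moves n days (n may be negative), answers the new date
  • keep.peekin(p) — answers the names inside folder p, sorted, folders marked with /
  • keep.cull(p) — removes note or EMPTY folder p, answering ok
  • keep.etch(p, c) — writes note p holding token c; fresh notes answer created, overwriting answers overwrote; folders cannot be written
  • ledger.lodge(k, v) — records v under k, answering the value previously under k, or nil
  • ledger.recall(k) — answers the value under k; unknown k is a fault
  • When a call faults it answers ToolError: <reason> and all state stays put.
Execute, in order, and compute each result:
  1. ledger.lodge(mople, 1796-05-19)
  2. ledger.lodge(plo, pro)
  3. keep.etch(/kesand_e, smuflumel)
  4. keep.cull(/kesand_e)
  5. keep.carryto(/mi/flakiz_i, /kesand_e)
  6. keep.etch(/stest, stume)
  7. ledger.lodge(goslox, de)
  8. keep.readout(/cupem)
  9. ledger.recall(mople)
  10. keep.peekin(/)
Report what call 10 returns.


I call ledger.lodge passing k=mople, v=1796-05-19: nil.
Now I run ledger.lodge passing k=plo, v=pro, → nil.
I invoke keep.etch passing p=/kesand_e, c=smuflumel, and observe created.
Calling keep.cull passing p=/kesand_e: ok.
Invoking keep.carryto passing s=/mi/flakiz_i, d=/kesand_e, and see ok.
Now I run keep.etch passing p=/stest, c=stume, — result: created.
I invoke ledger.lodge passing k=goslox, v=de, and get 20.
I call keep.readout passing p=/cupem: zezesnu.
Calling ledger.recall passing k=mople, giving 1796-05-19.
Calling keep.peekin passing p=/, and see [cupem, kesand_e, mi/, stest, wibi].

Answer: [cupem, kesand_e, mi/, stest, wibi]


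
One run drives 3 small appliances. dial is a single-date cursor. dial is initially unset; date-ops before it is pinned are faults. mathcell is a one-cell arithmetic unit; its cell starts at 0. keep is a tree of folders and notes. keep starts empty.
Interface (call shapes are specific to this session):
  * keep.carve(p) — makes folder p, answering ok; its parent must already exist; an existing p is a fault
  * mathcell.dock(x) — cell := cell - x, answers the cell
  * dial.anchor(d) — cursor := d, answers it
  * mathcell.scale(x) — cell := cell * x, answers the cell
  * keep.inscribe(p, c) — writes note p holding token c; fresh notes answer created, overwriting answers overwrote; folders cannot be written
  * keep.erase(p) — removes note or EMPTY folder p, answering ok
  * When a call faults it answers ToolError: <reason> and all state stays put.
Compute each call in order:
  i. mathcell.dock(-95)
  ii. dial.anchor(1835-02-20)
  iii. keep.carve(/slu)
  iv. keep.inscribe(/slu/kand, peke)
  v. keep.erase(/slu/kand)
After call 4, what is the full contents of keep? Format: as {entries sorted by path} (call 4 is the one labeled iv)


$ mathcell.dock -95
[out] 95
$ dial.anchor 1835-02-20
[out] 1835-02-20
$ keep.carve /slu
[out] ok
$ keep.inscribe /slu/kand peke
[out] created
$ keep.erase /slu/kand
[out] ok

Answer: {slu/, slu/kand=peke}


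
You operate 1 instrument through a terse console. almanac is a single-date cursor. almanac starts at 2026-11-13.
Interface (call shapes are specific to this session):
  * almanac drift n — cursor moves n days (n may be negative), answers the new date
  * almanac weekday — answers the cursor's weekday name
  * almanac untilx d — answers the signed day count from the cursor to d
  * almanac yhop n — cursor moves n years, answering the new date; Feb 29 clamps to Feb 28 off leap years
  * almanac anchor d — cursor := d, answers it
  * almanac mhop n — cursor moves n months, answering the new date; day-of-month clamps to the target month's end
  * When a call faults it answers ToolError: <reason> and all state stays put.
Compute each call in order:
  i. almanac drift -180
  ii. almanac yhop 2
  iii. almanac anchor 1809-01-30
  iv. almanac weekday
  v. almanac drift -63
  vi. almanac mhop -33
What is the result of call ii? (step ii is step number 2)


Do: almanac drift[n→-180]
See: 2026-05-17
Do: almanac yhop[n→2]
See: 2028-05-17
Do: almanac anchor[d→1809-01-30]
See: 1809-01-30
Do: almanac weekday[]
See: Monday
Do: almanac drift[n→-63]
See: 1808-11-28
Do: almanac mhop[n→-33]
See: 1806-02-28

Answer: 2028-05-17
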